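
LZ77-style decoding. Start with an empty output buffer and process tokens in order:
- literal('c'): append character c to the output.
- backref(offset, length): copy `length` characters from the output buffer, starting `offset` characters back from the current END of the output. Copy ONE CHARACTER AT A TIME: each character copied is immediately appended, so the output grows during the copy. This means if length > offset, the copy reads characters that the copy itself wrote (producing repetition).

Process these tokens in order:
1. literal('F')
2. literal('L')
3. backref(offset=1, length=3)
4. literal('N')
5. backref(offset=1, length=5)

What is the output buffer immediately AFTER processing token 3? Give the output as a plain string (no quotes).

Answer: FLLLL

Derivation:
Token 1: literal('F'). Output: "F"
Token 2: literal('L'). Output: "FL"
Token 3: backref(off=1, len=3) (overlapping!). Copied 'LLL' from pos 1. Output: "FLLLL"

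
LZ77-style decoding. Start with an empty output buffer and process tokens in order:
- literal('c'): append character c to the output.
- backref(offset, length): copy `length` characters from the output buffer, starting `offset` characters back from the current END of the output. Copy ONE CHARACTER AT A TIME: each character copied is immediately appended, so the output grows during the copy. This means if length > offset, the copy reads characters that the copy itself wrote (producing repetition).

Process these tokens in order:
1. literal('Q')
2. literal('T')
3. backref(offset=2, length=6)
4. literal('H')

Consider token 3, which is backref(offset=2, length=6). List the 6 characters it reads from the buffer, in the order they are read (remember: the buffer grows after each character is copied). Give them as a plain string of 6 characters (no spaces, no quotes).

Token 1: literal('Q'). Output: "Q"
Token 2: literal('T'). Output: "QT"
Token 3: backref(off=2, len=6). Buffer before: "QT" (len 2)
  byte 1: read out[0]='Q', append. Buffer now: "QTQ"
  byte 2: read out[1]='T', append. Buffer now: "QTQT"
  byte 3: read out[2]='Q', append. Buffer now: "QTQTQ"
  byte 4: read out[3]='T', append. Buffer now: "QTQTQT"
  byte 5: read out[4]='Q', append. Buffer now: "QTQTQTQ"
  byte 6: read out[5]='T', append. Buffer now: "QTQTQTQT"

Answer: QTQTQT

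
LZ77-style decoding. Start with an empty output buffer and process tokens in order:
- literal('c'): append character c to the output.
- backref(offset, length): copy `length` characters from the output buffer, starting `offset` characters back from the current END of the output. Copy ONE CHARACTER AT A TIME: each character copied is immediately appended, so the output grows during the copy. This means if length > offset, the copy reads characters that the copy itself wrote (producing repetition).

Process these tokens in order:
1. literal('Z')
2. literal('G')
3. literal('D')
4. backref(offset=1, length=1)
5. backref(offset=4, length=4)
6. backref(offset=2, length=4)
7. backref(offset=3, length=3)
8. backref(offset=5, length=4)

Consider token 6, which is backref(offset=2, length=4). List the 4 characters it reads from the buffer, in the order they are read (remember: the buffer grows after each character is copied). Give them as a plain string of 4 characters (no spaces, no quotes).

Token 1: literal('Z'). Output: "Z"
Token 2: literal('G'). Output: "ZG"
Token 3: literal('D'). Output: "ZGD"
Token 4: backref(off=1, len=1). Copied 'D' from pos 2. Output: "ZGDD"
Token 5: backref(off=4, len=4). Copied 'ZGDD' from pos 0. Output: "ZGDDZGDD"
Token 6: backref(off=2, len=4). Buffer before: "ZGDDZGDD" (len 8)
  byte 1: read out[6]='D', append. Buffer now: "ZGDDZGDDD"
  byte 2: read out[7]='D', append. Buffer now: "ZGDDZGDDDD"
  byte 3: read out[8]='D', append. Buffer now: "ZGDDZGDDDDD"
  byte 4: read out[9]='D', append. Buffer now: "ZGDDZGDDDDDD"

Answer: DDDD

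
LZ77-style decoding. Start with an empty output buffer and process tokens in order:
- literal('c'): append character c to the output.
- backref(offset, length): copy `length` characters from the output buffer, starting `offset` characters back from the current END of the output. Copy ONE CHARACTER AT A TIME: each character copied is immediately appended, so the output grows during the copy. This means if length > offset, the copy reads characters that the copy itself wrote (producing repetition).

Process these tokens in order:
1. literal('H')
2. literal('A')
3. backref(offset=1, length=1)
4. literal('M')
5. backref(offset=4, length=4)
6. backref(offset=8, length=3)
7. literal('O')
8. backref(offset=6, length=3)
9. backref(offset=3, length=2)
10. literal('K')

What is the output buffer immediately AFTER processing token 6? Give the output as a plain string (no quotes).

Answer: HAAMHAAMHAA

Derivation:
Token 1: literal('H'). Output: "H"
Token 2: literal('A'). Output: "HA"
Token 3: backref(off=1, len=1). Copied 'A' from pos 1. Output: "HAA"
Token 4: literal('M'). Output: "HAAM"
Token 5: backref(off=4, len=4). Copied 'HAAM' from pos 0. Output: "HAAMHAAM"
Token 6: backref(off=8, len=3). Copied 'HAA' from pos 0. Output: "HAAMHAAMHAA"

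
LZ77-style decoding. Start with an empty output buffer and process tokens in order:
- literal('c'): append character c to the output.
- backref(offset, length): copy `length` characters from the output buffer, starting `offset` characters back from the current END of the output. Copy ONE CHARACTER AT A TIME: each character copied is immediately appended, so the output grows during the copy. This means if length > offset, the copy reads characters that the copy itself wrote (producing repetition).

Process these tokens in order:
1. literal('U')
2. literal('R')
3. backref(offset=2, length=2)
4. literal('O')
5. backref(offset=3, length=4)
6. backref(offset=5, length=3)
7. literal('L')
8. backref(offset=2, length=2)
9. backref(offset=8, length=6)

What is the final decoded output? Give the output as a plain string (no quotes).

Token 1: literal('U'). Output: "U"
Token 2: literal('R'). Output: "UR"
Token 3: backref(off=2, len=2). Copied 'UR' from pos 0. Output: "URUR"
Token 4: literal('O'). Output: "URURO"
Token 5: backref(off=3, len=4) (overlapping!). Copied 'UROU' from pos 2. Output: "URUROUROU"
Token 6: backref(off=5, len=3). Copied 'OUR' from pos 4. Output: "URUROUROUOUR"
Token 7: literal('L'). Output: "URUROUROUOURL"
Token 8: backref(off=2, len=2). Copied 'RL' from pos 11. Output: "URUROUROUOURLRL"
Token 9: backref(off=8, len=6). Copied 'OUOURL' from pos 7. Output: "URUROUROUOURLRLOUOURL"

Answer: URUROUROUOURLRLOUOURL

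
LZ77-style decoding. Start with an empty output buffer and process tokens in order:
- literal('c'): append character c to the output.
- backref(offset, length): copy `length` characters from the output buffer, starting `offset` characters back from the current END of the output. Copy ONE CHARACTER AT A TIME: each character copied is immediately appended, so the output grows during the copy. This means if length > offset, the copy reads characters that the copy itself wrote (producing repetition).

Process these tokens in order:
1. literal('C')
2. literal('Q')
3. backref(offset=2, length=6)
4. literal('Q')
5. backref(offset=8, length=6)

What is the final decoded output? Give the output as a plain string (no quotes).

Answer: CQCQCQCQQQCQCQC

Derivation:
Token 1: literal('C'). Output: "C"
Token 2: literal('Q'). Output: "CQ"
Token 3: backref(off=2, len=6) (overlapping!). Copied 'CQCQCQ' from pos 0. Output: "CQCQCQCQ"
Token 4: literal('Q'). Output: "CQCQCQCQQ"
Token 5: backref(off=8, len=6). Copied 'QCQCQC' from pos 1. Output: "CQCQCQCQQQCQCQC"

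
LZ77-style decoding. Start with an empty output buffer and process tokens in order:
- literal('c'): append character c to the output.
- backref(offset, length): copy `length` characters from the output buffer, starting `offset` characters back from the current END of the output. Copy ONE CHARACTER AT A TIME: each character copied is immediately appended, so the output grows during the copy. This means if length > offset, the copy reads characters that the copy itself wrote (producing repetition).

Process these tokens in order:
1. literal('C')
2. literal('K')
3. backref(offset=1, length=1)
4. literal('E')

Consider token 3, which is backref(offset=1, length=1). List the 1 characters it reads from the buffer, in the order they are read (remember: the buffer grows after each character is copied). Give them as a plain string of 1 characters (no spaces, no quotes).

Token 1: literal('C'). Output: "C"
Token 2: literal('K'). Output: "CK"
Token 3: backref(off=1, len=1). Buffer before: "CK" (len 2)
  byte 1: read out[1]='K', append. Buffer now: "CKK"

Answer: K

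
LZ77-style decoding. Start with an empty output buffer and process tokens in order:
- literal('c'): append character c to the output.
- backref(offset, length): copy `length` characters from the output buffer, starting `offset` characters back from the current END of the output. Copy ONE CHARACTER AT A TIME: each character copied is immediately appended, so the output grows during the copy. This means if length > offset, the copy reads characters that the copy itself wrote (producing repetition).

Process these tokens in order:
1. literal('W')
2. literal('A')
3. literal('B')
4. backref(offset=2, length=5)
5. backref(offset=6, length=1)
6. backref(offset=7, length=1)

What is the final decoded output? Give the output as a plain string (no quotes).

Token 1: literal('W'). Output: "W"
Token 2: literal('A'). Output: "WA"
Token 3: literal('B'). Output: "WAB"
Token 4: backref(off=2, len=5) (overlapping!). Copied 'ABABA' from pos 1. Output: "WABABABA"
Token 5: backref(off=6, len=1). Copied 'B' from pos 2. Output: "WABABABAB"
Token 6: backref(off=7, len=1). Copied 'B' from pos 2. Output: "WABABABABB"

Answer: WABABABABB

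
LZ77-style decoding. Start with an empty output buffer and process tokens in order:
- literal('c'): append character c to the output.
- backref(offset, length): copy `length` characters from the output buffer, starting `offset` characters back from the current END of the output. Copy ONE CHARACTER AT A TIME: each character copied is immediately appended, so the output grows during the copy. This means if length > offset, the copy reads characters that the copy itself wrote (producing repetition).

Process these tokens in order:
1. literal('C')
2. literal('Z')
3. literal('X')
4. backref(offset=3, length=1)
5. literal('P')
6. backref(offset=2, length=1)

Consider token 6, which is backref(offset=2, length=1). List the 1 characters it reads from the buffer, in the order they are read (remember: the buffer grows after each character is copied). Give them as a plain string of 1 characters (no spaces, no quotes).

Answer: C

Derivation:
Token 1: literal('C'). Output: "C"
Token 2: literal('Z'). Output: "CZ"
Token 3: literal('X'). Output: "CZX"
Token 4: backref(off=3, len=1). Copied 'C' from pos 0. Output: "CZXC"
Token 5: literal('P'). Output: "CZXCP"
Token 6: backref(off=2, len=1). Buffer before: "CZXCP" (len 5)
  byte 1: read out[3]='C', append. Buffer now: "CZXCPC"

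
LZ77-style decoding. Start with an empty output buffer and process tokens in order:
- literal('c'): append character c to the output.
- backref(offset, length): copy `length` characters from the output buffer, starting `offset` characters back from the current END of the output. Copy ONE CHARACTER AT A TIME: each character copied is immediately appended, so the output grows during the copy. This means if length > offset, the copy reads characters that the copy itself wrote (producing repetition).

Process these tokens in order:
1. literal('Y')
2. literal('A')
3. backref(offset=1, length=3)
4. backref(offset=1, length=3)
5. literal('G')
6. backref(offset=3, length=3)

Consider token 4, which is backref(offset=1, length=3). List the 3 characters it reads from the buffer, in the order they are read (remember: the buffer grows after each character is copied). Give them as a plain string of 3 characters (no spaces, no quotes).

Answer: AAA

Derivation:
Token 1: literal('Y'). Output: "Y"
Token 2: literal('A'). Output: "YA"
Token 3: backref(off=1, len=3) (overlapping!). Copied 'AAA' from pos 1. Output: "YAAAA"
Token 4: backref(off=1, len=3). Buffer before: "YAAAA" (len 5)
  byte 1: read out[4]='A', append. Buffer now: "YAAAAA"
  byte 2: read out[5]='A', append. Buffer now: "YAAAAAA"
  byte 3: read out[6]='A', append. Buffer now: "YAAAAAAA"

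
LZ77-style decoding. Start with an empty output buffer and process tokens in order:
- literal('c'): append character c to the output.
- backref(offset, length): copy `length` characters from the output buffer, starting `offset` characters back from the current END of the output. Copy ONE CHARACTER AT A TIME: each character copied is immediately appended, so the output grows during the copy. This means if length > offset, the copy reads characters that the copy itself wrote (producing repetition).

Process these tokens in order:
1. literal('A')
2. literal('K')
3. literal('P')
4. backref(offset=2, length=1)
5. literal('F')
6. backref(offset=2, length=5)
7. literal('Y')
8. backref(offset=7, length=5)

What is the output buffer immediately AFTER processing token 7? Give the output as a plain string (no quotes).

Answer: AKPKFKFKFKY

Derivation:
Token 1: literal('A'). Output: "A"
Token 2: literal('K'). Output: "AK"
Token 3: literal('P'). Output: "AKP"
Token 4: backref(off=2, len=1). Copied 'K' from pos 1. Output: "AKPK"
Token 5: literal('F'). Output: "AKPKF"
Token 6: backref(off=2, len=5) (overlapping!). Copied 'KFKFK' from pos 3. Output: "AKPKFKFKFK"
Token 7: literal('Y'). Output: "AKPKFKFKFKY"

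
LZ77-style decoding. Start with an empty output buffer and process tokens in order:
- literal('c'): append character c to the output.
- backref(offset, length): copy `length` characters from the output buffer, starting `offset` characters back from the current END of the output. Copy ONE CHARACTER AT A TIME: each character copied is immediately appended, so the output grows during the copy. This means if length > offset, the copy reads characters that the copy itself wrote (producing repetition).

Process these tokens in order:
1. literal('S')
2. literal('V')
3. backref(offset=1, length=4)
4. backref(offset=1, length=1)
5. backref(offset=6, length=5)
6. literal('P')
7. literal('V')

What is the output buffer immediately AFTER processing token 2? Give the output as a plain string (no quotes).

Answer: SV

Derivation:
Token 1: literal('S'). Output: "S"
Token 2: literal('V'). Output: "SV"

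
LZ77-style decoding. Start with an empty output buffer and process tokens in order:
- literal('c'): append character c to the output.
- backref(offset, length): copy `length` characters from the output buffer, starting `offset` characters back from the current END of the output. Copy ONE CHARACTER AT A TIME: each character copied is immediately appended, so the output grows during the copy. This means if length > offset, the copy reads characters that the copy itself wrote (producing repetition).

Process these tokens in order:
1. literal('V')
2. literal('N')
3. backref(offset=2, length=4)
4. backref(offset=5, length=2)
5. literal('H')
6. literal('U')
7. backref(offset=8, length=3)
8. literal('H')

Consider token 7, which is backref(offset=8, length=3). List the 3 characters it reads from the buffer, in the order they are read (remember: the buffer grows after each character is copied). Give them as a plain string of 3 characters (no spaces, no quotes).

Answer: VNV

Derivation:
Token 1: literal('V'). Output: "V"
Token 2: literal('N'). Output: "VN"
Token 3: backref(off=2, len=4) (overlapping!). Copied 'VNVN' from pos 0. Output: "VNVNVN"
Token 4: backref(off=5, len=2). Copied 'NV' from pos 1. Output: "VNVNVNNV"
Token 5: literal('H'). Output: "VNVNVNNVH"
Token 6: literal('U'). Output: "VNVNVNNVHU"
Token 7: backref(off=8, len=3). Buffer before: "VNVNVNNVHU" (len 10)
  byte 1: read out[2]='V', append. Buffer now: "VNVNVNNVHUV"
  byte 2: read out[3]='N', append. Buffer now: "VNVNVNNVHUVN"
  byte 3: read out[4]='V', append. Buffer now: "VNVNVNNVHUVNV"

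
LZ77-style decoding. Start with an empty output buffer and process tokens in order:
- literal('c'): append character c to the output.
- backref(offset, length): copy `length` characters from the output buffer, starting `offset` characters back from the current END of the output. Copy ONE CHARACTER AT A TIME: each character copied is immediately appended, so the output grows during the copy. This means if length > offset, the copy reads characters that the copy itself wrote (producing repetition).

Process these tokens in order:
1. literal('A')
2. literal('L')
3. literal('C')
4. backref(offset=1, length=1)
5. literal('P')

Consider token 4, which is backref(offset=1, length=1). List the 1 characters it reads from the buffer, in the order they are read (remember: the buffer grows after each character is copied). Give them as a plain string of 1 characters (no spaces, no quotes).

Token 1: literal('A'). Output: "A"
Token 2: literal('L'). Output: "AL"
Token 3: literal('C'). Output: "ALC"
Token 4: backref(off=1, len=1). Buffer before: "ALC" (len 3)
  byte 1: read out[2]='C', append. Buffer now: "ALCC"

Answer: C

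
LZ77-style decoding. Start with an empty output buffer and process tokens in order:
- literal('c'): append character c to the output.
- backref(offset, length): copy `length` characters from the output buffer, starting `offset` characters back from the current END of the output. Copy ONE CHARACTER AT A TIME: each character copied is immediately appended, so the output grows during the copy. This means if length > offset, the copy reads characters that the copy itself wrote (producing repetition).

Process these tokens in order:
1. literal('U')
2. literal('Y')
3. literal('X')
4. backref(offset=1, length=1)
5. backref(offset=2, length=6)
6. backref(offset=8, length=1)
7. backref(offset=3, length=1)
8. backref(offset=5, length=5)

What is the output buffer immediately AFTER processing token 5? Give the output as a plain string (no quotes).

Token 1: literal('U'). Output: "U"
Token 2: literal('Y'). Output: "UY"
Token 3: literal('X'). Output: "UYX"
Token 4: backref(off=1, len=1). Copied 'X' from pos 2. Output: "UYXX"
Token 5: backref(off=2, len=6) (overlapping!). Copied 'XXXXXX' from pos 2. Output: "UYXXXXXXXX"

Answer: UYXXXXXXXX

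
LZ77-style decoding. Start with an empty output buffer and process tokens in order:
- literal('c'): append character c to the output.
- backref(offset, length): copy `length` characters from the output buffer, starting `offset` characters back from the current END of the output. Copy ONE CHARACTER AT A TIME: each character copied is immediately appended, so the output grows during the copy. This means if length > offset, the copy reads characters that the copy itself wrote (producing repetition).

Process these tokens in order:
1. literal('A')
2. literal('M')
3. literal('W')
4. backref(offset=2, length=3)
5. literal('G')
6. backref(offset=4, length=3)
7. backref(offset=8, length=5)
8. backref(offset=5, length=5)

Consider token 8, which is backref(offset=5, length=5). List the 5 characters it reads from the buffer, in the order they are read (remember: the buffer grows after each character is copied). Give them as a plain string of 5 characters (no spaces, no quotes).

Token 1: literal('A'). Output: "A"
Token 2: literal('M'). Output: "AM"
Token 3: literal('W'). Output: "AMW"
Token 4: backref(off=2, len=3) (overlapping!). Copied 'MWM' from pos 1. Output: "AMWMWM"
Token 5: literal('G'). Output: "AMWMWMG"
Token 6: backref(off=4, len=3). Copied 'MWM' from pos 3. Output: "AMWMWMGMWM"
Token 7: backref(off=8, len=5). Copied 'WMWMG' from pos 2. Output: "AMWMWMGMWMWMWMG"
Token 8: backref(off=5, len=5). Buffer before: "AMWMWMGMWMWMWMG" (len 15)
  byte 1: read out[10]='W', append. Buffer now: "AMWMWMGMWMWMWMGW"
  byte 2: read out[11]='M', append. Buffer now: "AMWMWMGMWMWMWMGWM"
  byte 3: read out[12]='W', append. Buffer now: "AMWMWMGMWMWMWMGWMW"
  byte 4: read out[13]='M', append. Buffer now: "AMWMWMGMWMWMWMGWMWM"
  byte 5: read out[14]='G', append. Buffer now: "AMWMWMGMWMWMWMGWMWMG"

Answer: WMWMG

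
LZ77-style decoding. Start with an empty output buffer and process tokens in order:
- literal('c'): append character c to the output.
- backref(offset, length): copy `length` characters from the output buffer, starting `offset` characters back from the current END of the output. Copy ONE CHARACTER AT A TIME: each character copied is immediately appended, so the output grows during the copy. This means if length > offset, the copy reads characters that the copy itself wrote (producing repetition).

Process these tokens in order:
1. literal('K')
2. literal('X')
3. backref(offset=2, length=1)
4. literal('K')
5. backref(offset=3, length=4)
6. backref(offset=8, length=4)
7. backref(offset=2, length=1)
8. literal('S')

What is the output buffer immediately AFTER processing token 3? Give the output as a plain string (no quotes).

Answer: KXK

Derivation:
Token 1: literal('K'). Output: "K"
Token 2: literal('X'). Output: "KX"
Token 3: backref(off=2, len=1). Copied 'K' from pos 0. Output: "KXK"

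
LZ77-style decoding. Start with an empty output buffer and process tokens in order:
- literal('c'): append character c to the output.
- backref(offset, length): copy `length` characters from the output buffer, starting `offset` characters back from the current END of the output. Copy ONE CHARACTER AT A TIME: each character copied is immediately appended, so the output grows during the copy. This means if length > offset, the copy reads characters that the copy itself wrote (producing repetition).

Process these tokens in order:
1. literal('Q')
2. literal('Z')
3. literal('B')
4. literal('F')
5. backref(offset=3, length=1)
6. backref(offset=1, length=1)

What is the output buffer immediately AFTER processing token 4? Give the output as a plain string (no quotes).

Token 1: literal('Q'). Output: "Q"
Token 2: literal('Z'). Output: "QZ"
Token 3: literal('B'). Output: "QZB"
Token 4: literal('F'). Output: "QZBF"

Answer: QZBF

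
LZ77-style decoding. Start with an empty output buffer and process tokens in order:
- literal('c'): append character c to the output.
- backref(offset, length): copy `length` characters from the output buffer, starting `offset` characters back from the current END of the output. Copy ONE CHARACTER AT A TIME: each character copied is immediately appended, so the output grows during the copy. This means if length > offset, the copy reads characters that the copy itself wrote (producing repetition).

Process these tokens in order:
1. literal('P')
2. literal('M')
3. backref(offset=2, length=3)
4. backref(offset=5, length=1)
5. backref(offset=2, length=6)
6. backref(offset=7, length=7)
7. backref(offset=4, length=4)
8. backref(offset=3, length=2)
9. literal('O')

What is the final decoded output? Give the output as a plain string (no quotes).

Answer: PMPMPPPPPPPPPPPPPPPPPPPPPO

Derivation:
Token 1: literal('P'). Output: "P"
Token 2: literal('M'). Output: "PM"
Token 3: backref(off=2, len=3) (overlapping!). Copied 'PMP' from pos 0. Output: "PMPMP"
Token 4: backref(off=5, len=1). Copied 'P' from pos 0. Output: "PMPMPP"
Token 5: backref(off=2, len=6) (overlapping!). Copied 'PPPPPP' from pos 4. Output: "PMPMPPPPPPPP"
Token 6: backref(off=7, len=7). Copied 'PPPPPPP' from pos 5. Output: "PMPMPPPPPPPPPPPPPPP"
Token 7: backref(off=4, len=4). Copied 'PPPP' from pos 15. Output: "PMPMPPPPPPPPPPPPPPPPPPP"
Token 8: backref(off=3, len=2). Copied 'PP' from pos 20. Output: "PMPMPPPPPPPPPPPPPPPPPPPPP"
Token 9: literal('O'). Output: "PMPMPPPPPPPPPPPPPPPPPPPPPO"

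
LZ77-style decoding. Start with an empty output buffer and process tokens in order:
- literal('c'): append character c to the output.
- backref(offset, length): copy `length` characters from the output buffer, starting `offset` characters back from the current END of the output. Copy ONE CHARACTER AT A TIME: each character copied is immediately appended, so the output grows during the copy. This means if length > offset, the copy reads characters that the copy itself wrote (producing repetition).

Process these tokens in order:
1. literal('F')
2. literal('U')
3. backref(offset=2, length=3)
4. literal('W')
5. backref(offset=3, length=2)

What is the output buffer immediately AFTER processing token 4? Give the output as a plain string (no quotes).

Token 1: literal('F'). Output: "F"
Token 2: literal('U'). Output: "FU"
Token 3: backref(off=2, len=3) (overlapping!). Copied 'FUF' from pos 0. Output: "FUFUF"
Token 4: literal('W'). Output: "FUFUFW"

Answer: FUFUFW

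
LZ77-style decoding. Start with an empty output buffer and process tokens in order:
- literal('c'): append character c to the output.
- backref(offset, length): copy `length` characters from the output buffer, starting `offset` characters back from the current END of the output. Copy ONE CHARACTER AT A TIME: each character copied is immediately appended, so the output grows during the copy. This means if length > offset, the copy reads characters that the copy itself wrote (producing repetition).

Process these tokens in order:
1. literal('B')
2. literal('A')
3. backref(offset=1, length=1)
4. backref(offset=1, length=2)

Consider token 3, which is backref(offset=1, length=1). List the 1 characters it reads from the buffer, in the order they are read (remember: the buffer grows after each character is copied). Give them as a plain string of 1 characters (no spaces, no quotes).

Answer: A

Derivation:
Token 1: literal('B'). Output: "B"
Token 2: literal('A'). Output: "BA"
Token 3: backref(off=1, len=1). Buffer before: "BA" (len 2)
  byte 1: read out[1]='A', append. Buffer now: "BAA"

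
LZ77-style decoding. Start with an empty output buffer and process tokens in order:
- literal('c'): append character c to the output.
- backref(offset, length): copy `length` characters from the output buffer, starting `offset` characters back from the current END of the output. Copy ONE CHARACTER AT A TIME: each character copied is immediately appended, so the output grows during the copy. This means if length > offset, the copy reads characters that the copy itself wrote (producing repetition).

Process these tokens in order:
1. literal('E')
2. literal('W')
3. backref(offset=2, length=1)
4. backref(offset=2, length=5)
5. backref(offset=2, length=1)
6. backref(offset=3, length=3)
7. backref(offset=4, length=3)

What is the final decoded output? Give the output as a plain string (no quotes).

Answer: EWEWEWEWEEWEEEW

Derivation:
Token 1: literal('E'). Output: "E"
Token 2: literal('W'). Output: "EW"
Token 3: backref(off=2, len=1). Copied 'E' from pos 0. Output: "EWE"
Token 4: backref(off=2, len=5) (overlapping!). Copied 'WEWEW' from pos 1. Output: "EWEWEWEW"
Token 5: backref(off=2, len=1). Copied 'E' from pos 6. Output: "EWEWEWEWE"
Token 6: backref(off=3, len=3). Copied 'EWE' from pos 6. Output: "EWEWEWEWEEWE"
Token 7: backref(off=4, len=3). Copied 'EEW' from pos 8. Output: "EWEWEWEWEEWEEEW"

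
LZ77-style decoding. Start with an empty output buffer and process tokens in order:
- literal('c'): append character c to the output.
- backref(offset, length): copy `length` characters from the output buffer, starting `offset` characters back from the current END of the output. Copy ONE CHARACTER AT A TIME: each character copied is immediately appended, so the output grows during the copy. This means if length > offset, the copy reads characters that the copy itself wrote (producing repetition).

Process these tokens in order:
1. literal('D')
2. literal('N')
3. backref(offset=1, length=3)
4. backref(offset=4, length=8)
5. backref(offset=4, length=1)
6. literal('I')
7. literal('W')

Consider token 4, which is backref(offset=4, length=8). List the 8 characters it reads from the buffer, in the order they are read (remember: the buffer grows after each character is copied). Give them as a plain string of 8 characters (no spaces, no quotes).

Answer: NNNNNNNN

Derivation:
Token 1: literal('D'). Output: "D"
Token 2: literal('N'). Output: "DN"
Token 3: backref(off=1, len=3) (overlapping!). Copied 'NNN' from pos 1. Output: "DNNNN"
Token 4: backref(off=4, len=8). Buffer before: "DNNNN" (len 5)
  byte 1: read out[1]='N', append. Buffer now: "DNNNNN"
  byte 2: read out[2]='N', append. Buffer now: "DNNNNNN"
  byte 3: read out[3]='N', append. Buffer now: "DNNNNNNN"
  byte 4: read out[4]='N', append. Buffer now: "DNNNNNNNN"
  byte 5: read out[5]='N', append. Buffer now: "DNNNNNNNNN"
  byte 6: read out[6]='N', append. Buffer now: "DNNNNNNNNNN"
  byte 7: read out[7]='N', append. Buffer now: "DNNNNNNNNNNN"
  byte 8: read out[8]='N', append. Buffer now: "DNNNNNNNNNNNN"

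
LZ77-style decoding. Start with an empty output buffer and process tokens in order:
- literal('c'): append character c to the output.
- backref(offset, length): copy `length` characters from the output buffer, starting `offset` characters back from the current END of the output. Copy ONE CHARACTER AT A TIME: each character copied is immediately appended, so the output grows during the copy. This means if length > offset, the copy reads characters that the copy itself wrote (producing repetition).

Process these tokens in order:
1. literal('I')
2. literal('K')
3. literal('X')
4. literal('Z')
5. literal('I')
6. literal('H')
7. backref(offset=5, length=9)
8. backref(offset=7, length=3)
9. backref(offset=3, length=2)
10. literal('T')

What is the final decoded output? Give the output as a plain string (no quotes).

Answer: IKXZIHKXZIHKXZIZIHZIT

Derivation:
Token 1: literal('I'). Output: "I"
Token 2: literal('K'). Output: "IK"
Token 3: literal('X'). Output: "IKX"
Token 4: literal('Z'). Output: "IKXZ"
Token 5: literal('I'). Output: "IKXZI"
Token 6: literal('H'). Output: "IKXZIH"
Token 7: backref(off=5, len=9) (overlapping!). Copied 'KXZIHKXZI' from pos 1. Output: "IKXZIHKXZIHKXZI"
Token 8: backref(off=7, len=3). Copied 'ZIH' from pos 8. Output: "IKXZIHKXZIHKXZIZIH"
Token 9: backref(off=3, len=2). Copied 'ZI' from pos 15. Output: "IKXZIHKXZIHKXZIZIHZI"
Token 10: literal('T'). Output: "IKXZIHKXZIHKXZIZIHZIT"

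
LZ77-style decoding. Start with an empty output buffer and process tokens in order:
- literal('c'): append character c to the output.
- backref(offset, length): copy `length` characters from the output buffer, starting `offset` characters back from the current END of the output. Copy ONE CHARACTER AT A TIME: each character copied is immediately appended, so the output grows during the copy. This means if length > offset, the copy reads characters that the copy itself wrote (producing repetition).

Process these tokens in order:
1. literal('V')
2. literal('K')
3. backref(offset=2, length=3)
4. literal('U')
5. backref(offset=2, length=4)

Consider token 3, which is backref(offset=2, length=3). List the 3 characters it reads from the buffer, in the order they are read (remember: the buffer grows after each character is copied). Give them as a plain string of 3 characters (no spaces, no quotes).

Answer: VKV

Derivation:
Token 1: literal('V'). Output: "V"
Token 2: literal('K'). Output: "VK"
Token 3: backref(off=2, len=3). Buffer before: "VK" (len 2)
  byte 1: read out[0]='V', append. Buffer now: "VKV"
  byte 2: read out[1]='K', append. Buffer now: "VKVK"
  byte 3: read out[2]='V', append. Buffer now: "VKVKV"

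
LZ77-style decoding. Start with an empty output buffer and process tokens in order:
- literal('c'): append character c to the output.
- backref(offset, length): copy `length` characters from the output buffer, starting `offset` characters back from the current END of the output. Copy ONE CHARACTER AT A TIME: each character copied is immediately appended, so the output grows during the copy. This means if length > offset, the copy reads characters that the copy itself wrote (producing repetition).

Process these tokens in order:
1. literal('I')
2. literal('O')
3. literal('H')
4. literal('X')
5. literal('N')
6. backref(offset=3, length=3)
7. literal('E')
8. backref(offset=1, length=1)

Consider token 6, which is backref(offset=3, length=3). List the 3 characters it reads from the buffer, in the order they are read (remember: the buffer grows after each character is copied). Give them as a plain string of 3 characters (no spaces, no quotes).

Token 1: literal('I'). Output: "I"
Token 2: literal('O'). Output: "IO"
Token 3: literal('H'). Output: "IOH"
Token 4: literal('X'). Output: "IOHX"
Token 5: literal('N'). Output: "IOHXN"
Token 6: backref(off=3, len=3). Buffer before: "IOHXN" (len 5)
  byte 1: read out[2]='H', append. Buffer now: "IOHXNH"
  byte 2: read out[3]='X', append. Buffer now: "IOHXNHX"
  byte 3: read out[4]='N', append. Buffer now: "IOHXNHXN"

Answer: HXN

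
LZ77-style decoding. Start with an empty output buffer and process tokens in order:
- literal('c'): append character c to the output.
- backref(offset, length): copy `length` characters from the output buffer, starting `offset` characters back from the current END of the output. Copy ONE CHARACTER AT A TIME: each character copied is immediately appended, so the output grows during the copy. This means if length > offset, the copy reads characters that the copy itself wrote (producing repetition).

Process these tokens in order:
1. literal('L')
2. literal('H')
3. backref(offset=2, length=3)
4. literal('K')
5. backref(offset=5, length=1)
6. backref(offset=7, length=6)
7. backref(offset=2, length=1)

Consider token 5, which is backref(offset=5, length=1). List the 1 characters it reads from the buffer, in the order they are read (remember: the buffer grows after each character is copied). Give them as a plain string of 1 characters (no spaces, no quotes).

Answer: H

Derivation:
Token 1: literal('L'). Output: "L"
Token 2: literal('H'). Output: "LH"
Token 3: backref(off=2, len=3) (overlapping!). Copied 'LHL' from pos 0. Output: "LHLHL"
Token 4: literal('K'). Output: "LHLHLK"
Token 5: backref(off=5, len=1). Buffer before: "LHLHLK" (len 6)
  byte 1: read out[1]='H', append. Buffer now: "LHLHLKH"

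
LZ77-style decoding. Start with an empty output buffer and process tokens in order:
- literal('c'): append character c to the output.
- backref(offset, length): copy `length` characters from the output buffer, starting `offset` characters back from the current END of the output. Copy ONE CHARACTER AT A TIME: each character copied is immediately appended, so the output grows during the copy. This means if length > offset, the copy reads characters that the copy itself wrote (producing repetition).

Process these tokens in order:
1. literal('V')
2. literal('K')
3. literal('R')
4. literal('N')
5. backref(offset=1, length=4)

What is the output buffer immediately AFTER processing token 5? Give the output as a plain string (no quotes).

Answer: VKRNNNNN

Derivation:
Token 1: literal('V'). Output: "V"
Token 2: literal('K'). Output: "VK"
Token 3: literal('R'). Output: "VKR"
Token 4: literal('N'). Output: "VKRN"
Token 5: backref(off=1, len=4) (overlapping!). Copied 'NNNN' from pos 3. Output: "VKRNNNNN"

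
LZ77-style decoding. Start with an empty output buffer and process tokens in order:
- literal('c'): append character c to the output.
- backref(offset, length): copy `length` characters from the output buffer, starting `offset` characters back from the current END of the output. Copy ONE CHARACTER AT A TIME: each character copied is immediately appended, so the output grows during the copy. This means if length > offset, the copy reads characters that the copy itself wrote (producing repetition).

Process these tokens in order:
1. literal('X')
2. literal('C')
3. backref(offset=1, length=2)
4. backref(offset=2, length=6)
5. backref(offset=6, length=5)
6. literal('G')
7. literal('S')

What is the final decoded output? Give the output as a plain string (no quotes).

Token 1: literal('X'). Output: "X"
Token 2: literal('C'). Output: "XC"
Token 3: backref(off=1, len=2) (overlapping!). Copied 'CC' from pos 1. Output: "XCCC"
Token 4: backref(off=2, len=6) (overlapping!). Copied 'CCCCCC' from pos 2. Output: "XCCCCCCCCC"
Token 5: backref(off=6, len=5). Copied 'CCCCC' from pos 4. Output: "XCCCCCCCCCCCCCC"
Token 6: literal('G'). Output: "XCCCCCCCCCCCCCCG"
Token 7: literal('S'). Output: "XCCCCCCCCCCCCCCGS"

Answer: XCCCCCCCCCCCCCCGS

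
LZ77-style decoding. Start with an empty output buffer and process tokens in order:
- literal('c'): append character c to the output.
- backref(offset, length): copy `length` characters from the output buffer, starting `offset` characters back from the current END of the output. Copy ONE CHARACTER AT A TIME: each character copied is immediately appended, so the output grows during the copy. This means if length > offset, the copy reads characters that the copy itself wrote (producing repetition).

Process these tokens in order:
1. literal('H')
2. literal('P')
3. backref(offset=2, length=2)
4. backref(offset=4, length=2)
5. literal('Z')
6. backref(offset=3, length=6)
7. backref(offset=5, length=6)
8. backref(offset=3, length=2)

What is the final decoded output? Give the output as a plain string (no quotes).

Answer: HPHPHPZHPZHPZPZHPZPPZ

Derivation:
Token 1: literal('H'). Output: "H"
Token 2: literal('P'). Output: "HP"
Token 3: backref(off=2, len=2). Copied 'HP' from pos 0. Output: "HPHP"
Token 4: backref(off=4, len=2). Copied 'HP' from pos 0. Output: "HPHPHP"
Token 5: literal('Z'). Output: "HPHPHPZ"
Token 6: backref(off=3, len=6) (overlapping!). Copied 'HPZHPZ' from pos 4. Output: "HPHPHPZHPZHPZ"
Token 7: backref(off=5, len=6) (overlapping!). Copied 'PZHPZP' from pos 8. Output: "HPHPHPZHPZHPZPZHPZP"
Token 8: backref(off=3, len=2). Copied 'PZ' from pos 16. Output: "HPHPHPZHPZHPZPZHPZPPZ"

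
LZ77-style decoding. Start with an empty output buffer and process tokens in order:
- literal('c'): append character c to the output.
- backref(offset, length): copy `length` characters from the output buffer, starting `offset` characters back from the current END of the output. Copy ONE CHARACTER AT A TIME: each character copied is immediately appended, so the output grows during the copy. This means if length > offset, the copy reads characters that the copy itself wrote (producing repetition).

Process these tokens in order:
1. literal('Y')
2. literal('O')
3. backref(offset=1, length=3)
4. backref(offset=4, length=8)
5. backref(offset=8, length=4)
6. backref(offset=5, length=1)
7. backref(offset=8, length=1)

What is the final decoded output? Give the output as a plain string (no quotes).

Token 1: literal('Y'). Output: "Y"
Token 2: literal('O'). Output: "YO"
Token 3: backref(off=1, len=3) (overlapping!). Copied 'OOO' from pos 1. Output: "YOOOO"
Token 4: backref(off=4, len=8) (overlapping!). Copied 'OOOOOOOO' from pos 1. Output: "YOOOOOOOOOOOO"
Token 5: backref(off=8, len=4). Copied 'OOOO' from pos 5. Output: "YOOOOOOOOOOOOOOOO"
Token 6: backref(off=5, len=1). Copied 'O' from pos 12. Output: "YOOOOOOOOOOOOOOOOO"
Token 7: backref(off=8, len=1). Copied 'O' from pos 10. Output: "YOOOOOOOOOOOOOOOOOO"

Answer: YOOOOOOOOOOOOOOOOOO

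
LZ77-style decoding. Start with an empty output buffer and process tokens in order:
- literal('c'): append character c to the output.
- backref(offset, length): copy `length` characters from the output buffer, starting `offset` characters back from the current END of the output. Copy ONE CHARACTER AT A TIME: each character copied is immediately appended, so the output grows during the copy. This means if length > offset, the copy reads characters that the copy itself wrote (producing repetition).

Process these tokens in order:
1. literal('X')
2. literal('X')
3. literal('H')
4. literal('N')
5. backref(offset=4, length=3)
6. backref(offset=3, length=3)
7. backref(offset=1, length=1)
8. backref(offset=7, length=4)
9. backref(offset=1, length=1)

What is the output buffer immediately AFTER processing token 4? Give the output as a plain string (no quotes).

Token 1: literal('X'). Output: "X"
Token 2: literal('X'). Output: "XX"
Token 3: literal('H'). Output: "XXH"
Token 4: literal('N'). Output: "XXHN"

Answer: XXHN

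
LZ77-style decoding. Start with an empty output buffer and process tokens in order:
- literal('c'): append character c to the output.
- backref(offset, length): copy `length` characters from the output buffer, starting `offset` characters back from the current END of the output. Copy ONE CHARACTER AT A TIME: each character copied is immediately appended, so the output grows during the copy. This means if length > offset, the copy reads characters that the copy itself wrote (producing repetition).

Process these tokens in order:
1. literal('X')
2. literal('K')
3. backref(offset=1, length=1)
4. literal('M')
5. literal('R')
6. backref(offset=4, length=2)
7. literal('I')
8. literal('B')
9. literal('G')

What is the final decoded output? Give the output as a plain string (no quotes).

Token 1: literal('X'). Output: "X"
Token 2: literal('K'). Output: "XK"
Token 3: backref(off=1, len=1). Copied 'K' from pos 1. Output: "XKK"
Token 4: literal('M'). Output: "XKKM"
Token 5: literal('R'). Output: "XKKMR"
Token 6: backref(off=4, len=2). Copied 'KK' from pos 1. Output: "XKKMRKK"
Token 7: literal('I'). Output: "XKKMRKKI"
Token 8: literal('B'). Output: "XKKMRKKIB"
Token 9: literal('G'). Output: "XKKMRKKIBG"

Answer: XKKMRKKIBG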